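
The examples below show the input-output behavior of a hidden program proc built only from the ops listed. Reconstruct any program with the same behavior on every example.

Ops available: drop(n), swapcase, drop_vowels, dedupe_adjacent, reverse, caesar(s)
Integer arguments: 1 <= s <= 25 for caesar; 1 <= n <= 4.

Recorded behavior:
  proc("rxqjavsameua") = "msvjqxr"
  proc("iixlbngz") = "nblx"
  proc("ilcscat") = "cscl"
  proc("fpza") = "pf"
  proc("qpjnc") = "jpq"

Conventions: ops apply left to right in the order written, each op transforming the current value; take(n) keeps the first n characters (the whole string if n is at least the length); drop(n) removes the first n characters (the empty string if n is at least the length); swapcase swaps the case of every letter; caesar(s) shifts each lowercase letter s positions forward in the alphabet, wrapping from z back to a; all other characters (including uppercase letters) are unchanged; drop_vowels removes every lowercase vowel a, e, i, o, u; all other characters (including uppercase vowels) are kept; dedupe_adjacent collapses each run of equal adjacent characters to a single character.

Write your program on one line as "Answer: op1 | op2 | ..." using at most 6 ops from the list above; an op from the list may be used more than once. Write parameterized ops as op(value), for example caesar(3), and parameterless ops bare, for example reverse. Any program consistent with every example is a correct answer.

reverse | swapcase | dedupe_adjacent | swapcase | drop(2) | drop_vowels

Check, running the answer program on each example:
  "rxqjavsameua" -> "auemasvajqxr" -> "AUEMASVAJQXR" -> "AUEMASVAJQXR" -> "auemasvajqxr" -> "emasvajqxr" -> "msvjqxr"
  "iixlbngz" -> "zgnblxii" -> "ZGNBLXII" -> "ZGNBLXI" -> "zgnblxi" -> "nblxi" -> "nblx"
  "ilcscat" -> "tacscli" -> "TACSCLI" -> "TACSCLI" -> "tacscli" -> "cscli" -> "cscl"
  "fpza" -> "azpf" -> "AZPF" -> "AZPF" -> "azpf" -> "pf" -> "pf"
  "qpjnc" -> "cnjpq" -> "CNJPQ" -> "CNJPQ" -> "cnjpq" -> "jpq" -> "jpq"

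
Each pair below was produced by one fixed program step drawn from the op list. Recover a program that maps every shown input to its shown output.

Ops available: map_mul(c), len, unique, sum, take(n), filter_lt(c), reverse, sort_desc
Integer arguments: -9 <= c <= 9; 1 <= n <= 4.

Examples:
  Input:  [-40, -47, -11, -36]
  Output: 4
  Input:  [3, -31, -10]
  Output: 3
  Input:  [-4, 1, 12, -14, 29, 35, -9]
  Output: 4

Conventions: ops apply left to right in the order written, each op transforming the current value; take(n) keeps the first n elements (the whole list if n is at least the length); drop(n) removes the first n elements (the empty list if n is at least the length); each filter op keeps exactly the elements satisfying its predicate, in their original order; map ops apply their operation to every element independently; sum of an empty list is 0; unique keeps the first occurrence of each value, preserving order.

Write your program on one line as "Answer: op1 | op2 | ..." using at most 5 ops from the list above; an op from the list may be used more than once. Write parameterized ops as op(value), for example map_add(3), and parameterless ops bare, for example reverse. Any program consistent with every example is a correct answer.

filter_lt(7) | map_mul(2) | sort_desc | len

Check, running the answer program on each example:
  [-40, -47, -11, -36] -> [-40, -47, -11, -36] -> [-80, -94, -22, -72] -> [-22, -72, -80, -94] -> 4
  [3, -31, -10] -> [3, -31, -10] -> [6, -62, -20] -> [6, -20, -62] -> 3
  [-4, 1, 12, -14, 29, 35, -9] -> [-4, 1, -14, -9] -> [-8, 2, -28, -18] -> [2, -8, -18, -28] -> 4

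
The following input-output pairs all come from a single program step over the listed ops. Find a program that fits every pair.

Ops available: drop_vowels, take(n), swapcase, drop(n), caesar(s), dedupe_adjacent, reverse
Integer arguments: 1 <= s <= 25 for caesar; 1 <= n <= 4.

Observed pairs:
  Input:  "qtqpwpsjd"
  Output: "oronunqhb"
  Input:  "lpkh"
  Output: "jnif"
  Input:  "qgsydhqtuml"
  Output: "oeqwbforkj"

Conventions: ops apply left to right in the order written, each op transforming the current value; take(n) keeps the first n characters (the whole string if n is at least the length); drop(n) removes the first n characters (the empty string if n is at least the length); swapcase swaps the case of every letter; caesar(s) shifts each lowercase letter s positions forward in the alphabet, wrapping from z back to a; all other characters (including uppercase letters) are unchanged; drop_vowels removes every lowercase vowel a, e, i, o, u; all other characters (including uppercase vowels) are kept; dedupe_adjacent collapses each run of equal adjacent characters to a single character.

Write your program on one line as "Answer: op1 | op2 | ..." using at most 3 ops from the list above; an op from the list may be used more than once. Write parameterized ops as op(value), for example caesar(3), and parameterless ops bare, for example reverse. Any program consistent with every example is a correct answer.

drop_vowels | caesar(24)

Check, running the answer program on each example:
  "qtqpwpsjd" -> "qtqpwpsjd" -> "oronunqhb"
  "lpkh" -> "lpkh" -> "jnif"
  "qgsydhqtuml" -> "qgsydhqtml" -> "oeqwbforkj"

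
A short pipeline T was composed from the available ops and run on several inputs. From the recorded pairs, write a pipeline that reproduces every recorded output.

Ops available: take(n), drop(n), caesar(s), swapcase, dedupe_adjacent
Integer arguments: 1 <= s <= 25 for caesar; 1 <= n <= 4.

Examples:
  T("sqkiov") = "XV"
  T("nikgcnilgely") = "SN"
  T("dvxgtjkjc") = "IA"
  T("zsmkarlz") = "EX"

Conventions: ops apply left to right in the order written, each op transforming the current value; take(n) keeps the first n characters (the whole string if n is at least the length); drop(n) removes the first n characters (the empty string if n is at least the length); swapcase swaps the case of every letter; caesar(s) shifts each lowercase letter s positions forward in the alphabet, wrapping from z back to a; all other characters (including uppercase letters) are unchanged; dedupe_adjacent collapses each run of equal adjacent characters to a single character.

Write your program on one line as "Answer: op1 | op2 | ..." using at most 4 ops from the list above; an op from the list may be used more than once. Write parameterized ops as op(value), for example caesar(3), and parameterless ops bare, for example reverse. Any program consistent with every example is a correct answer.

take(2) | caesar(5) | swapcase

Check, running the answer program on each example:
  "sqkiov" -> "sq" -> "xv" -> "XV"
  "nikgcnilgely" -> "ni" -> "sn" -> "SN"
  "dvxgtjkjc" -> "dv" -> "ia" -> "IA"
  "zsmkarlz" -> "zs" -> "ex" -> "EX"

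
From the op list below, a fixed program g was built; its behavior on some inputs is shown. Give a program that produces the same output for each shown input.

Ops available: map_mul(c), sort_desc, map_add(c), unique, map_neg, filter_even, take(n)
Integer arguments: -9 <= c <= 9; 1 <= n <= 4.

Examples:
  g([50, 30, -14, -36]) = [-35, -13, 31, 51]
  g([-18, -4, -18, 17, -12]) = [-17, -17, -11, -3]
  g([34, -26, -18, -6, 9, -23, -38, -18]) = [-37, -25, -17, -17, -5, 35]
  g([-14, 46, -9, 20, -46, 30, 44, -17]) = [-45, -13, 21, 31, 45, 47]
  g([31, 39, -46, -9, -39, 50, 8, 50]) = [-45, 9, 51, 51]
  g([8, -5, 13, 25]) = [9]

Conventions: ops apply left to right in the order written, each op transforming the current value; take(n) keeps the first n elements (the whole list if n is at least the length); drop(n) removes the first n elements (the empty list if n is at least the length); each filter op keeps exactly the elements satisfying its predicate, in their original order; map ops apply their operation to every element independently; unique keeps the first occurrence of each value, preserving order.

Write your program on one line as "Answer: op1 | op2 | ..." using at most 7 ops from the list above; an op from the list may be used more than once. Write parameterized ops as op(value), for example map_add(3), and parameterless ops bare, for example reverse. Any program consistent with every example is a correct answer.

sort_desc | filter_even | map_neg | sort_desc | map_add(-1) | map_neg

Check, running the answer program on each example:
  [50, 30, -14, -36] -> [50, 30, -14, -36] -> [50, 30, -14, -36] -> [-50, -30, 14, 36] -> [36, 14, -30, -50] -> [35, 13, -31, -51] -> [-35, -13, 31, 51]
  [-18, -4, -18, 17, -12] -> [17, -4, -12, -18, -18] -> [-4, -12, -18, -18] -> [4, 12, 18, 18] -> [18, 18, 12, 4] -> [17, 17, 11, 3] -> [-17, -17, -11, -3]
  [34, -26, -18, -6, 9, -23, -38, -18] -> [34, 9, -6, -18, -18, -23, -26, -38] -> [34, -6, -18, -18, -26, -38] -> [-34, 6, 18, 18, 26, 38] -> [38, 26, 18, 18, 6, -34] -> [37, 25, 17, 17, 5, -35] -> [-37, -25, -17, -17, -5, 35]
  [-14, 46, -9, 20, -46, 30, 44, -17] -> [46, 44, 30, 20, -9, -14, -17, -46] -> [46, 44, 30, 20, -14, -46] -> [-46, -44, -30, -20, 14, 46] -> [46, 14, -20, -30, -44, -46] -> [45, 13, -21, -31, -45, -47] -> [-45, -13, 21, 31, 45, 47]
  [31, 39, -46, -9, -39, 50, 8, 50] -> [50, 50, 39, 31, 8, -9, -39, -46] -> [50, 50, 8, -46] -> [-50, -50, -8, 46] -> [46, -8, -50, -50] -> [45, -9, -51, -51] -> [-45, 9, 51, 51]
  [8, -5, 13, 25] -> [25, 13, 8, -5] -> [8] -> [-8] -> [-8] -> [-9] -> [9]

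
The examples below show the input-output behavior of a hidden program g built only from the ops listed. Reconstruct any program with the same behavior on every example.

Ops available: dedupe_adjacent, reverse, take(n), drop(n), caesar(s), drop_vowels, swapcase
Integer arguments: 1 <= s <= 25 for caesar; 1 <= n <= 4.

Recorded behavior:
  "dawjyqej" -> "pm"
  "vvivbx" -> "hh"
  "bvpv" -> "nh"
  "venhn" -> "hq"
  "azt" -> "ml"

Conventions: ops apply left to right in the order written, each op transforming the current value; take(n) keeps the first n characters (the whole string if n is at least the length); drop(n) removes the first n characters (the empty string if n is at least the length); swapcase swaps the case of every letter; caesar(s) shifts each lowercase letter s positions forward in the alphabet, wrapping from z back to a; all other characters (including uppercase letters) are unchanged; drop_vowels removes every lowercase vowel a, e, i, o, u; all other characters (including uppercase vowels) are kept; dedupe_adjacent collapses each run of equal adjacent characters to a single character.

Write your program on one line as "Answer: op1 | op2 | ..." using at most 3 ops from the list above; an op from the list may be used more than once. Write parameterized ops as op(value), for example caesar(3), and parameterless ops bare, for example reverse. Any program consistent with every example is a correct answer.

take(2) | caesar(12)

Check, running the answer program on each example:
  "dawjyqej" -> "da" -> "pm"
  "vvivbx" -> "vv" -> "hh"
  "bvpv" -> "bv" -> "nh"
  "venhn" -> "ve" -> "hq"
  "azt" -> "az" -> "ml"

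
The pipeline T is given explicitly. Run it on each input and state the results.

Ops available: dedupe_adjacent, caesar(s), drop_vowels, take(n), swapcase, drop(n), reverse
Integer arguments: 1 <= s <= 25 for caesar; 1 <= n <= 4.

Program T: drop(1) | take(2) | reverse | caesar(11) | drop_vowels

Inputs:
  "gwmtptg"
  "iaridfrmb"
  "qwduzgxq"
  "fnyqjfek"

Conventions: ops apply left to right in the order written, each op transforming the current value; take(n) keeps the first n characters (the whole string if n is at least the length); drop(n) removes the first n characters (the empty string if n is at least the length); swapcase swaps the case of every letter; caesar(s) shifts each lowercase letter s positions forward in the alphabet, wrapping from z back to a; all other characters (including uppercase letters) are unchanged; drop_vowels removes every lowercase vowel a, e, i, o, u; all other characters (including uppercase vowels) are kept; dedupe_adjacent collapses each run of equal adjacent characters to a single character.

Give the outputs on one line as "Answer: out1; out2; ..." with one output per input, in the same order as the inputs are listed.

"xh"; "cl"; "h"; "jy"

Execution, op by op:
  "gwmtptg" -> "wmtptg" -> "wm" -> "mw" -> "xh" -> "xh"
  "iaridfrmb" -> "aridfrmb" -> "ar" -> "ra" -> "cl" -> "cl"
  "qwduzgxq" -> "wduzgxq" -> "wd" -> "dw" -> "oh" -> "h"
  "fnyqjfek" -> "nyqjfek" -> "ny" -> "yn" -> "jy" -> "jy"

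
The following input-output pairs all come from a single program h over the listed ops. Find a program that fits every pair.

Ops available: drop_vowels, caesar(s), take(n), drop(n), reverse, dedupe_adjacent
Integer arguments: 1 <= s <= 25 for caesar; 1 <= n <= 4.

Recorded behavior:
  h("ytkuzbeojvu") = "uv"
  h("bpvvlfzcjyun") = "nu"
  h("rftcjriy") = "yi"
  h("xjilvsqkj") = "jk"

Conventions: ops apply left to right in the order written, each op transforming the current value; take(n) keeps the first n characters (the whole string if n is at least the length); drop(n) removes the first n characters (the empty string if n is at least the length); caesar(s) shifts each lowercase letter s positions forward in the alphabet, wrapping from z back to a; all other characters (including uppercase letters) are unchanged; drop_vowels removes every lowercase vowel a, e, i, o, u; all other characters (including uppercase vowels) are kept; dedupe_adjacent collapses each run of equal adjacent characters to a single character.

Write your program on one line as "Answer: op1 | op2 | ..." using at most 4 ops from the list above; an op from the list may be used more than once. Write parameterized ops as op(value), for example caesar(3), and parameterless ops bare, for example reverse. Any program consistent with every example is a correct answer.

drop(1) | reverse | take(2)

Check, running the answer program on each example:
  "ytkuzbeojvu" -> "tkuzbeojvu" -> "uvjoebzukt" -> "uv"
  "bpvvlfzcjyun" -> "pvvlfzcjyun" -> "nuyjczflvvp" -> "nu"
  "rftcjriy" -> "ftcjriy" -> "yirjctf" -> "yi"
  "xjilvsqkj" -> "jilvsqkj" -> "jkqsvlij" -> "jk"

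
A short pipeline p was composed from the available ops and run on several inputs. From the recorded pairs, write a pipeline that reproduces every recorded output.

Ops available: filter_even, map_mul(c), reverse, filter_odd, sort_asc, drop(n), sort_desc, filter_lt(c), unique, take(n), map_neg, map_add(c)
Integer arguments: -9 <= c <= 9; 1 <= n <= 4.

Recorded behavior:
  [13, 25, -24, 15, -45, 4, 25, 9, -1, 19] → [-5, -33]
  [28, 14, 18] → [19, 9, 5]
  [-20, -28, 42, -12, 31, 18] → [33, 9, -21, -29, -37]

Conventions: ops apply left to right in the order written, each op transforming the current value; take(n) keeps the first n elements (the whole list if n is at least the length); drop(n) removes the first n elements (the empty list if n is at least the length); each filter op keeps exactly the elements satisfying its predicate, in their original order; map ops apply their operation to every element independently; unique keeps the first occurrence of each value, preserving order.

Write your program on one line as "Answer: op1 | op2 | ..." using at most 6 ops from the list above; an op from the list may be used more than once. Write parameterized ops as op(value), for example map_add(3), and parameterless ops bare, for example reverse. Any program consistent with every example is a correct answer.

map_neg | sort_asc | map_add(9) | unique | map_neg | filter_odd

Check, running the answer program on each example:
  [13, 25, -24, 15, -45, 4, 25, 9, -1, 19] -> [-13, -25, 24, -15, 45, -4, -25, -9, 1, -19] -> [-25, -25, -19, -15, -13, -9, -4, 1, 24, 45] -> [-16, -16, -10, -6, -4, 0, 5, 10, 33, 54] -> [-16, -10, -6, -4, 0, 5, 10, 33, 54] -> [16, 10, 6, 4, 0, -5, -10, -33, -54] -> [-5, -33]
  [28, 14, 18] -> [-28, -14, -18] -> [-28, -18, -14] -> [-19, -9, -5] -> [-19, -9, -5] -> [19, 9, 5] -> [19, 9, 5]
  [-20, -28, 42, -12, 31, 18] -> [20, 28, -42, 12, -31, -18] -> [-42, -31, -18, 12, 20, 28] -> [-33, -22, -9, 21, 29, 37] -> [-33, -22, -9, 21, 29, 37] -> [33, 22, 9, -21, -29, -37] -> [33, 9, -21, -29, -37]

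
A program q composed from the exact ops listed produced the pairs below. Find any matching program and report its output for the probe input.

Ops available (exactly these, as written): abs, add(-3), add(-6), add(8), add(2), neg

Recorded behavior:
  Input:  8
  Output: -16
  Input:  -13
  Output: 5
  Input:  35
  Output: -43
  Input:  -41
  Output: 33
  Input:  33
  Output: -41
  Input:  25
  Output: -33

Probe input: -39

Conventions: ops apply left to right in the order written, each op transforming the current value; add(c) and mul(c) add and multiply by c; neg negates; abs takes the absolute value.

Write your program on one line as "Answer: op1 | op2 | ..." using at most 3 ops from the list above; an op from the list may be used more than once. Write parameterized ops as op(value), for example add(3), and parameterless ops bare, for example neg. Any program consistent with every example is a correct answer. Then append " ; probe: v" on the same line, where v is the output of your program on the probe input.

add(8) | neg ; probe: 31

Check, running the answer program on each example:
  8 -> 16 -> -16
  -13 -> -5 -> 5
  35 -> 43 -> -43
  -41 -> -33 -> 33
  33 -> 41 -> -41
  25 -> 33 -> -33
  probe: -39 -> -31 -> 31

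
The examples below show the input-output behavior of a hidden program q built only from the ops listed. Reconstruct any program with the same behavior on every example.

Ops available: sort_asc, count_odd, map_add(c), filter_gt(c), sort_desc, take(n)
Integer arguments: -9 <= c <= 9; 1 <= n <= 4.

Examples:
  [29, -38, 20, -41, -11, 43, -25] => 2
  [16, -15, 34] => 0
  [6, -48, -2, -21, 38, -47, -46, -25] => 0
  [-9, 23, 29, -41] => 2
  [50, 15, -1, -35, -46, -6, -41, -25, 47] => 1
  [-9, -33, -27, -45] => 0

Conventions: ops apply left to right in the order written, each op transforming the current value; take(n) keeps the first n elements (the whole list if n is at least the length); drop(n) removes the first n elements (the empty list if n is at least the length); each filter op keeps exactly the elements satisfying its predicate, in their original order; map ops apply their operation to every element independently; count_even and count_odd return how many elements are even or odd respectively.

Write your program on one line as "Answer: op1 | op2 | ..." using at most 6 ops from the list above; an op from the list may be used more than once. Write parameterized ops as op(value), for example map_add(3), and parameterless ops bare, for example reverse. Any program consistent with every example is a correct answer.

filter_gt(-2) | sort_desc | filter_gt(4) | take(2) | sort_asc | count_odd

Check, running the answer program on each example:
  [29, -38, 20, -41, -11, 43, -25] -> [29, 20, 43] -> [43, 29, 20] -> [43, 29, 20] -> [43, 29] -> [29, 43] -> 2
  [16, -15, 34] -> [16, 34] -> [34, 16] -> [34, 16] -> [34, 16] -> [16, 34] -> 0
  [6, -48, -2, -21, 38, -47, -46, -25] -> [6, 38] -> [38, 6] -> [38, 6] -> [38, 6] -> [6, 38] -> 0
  [-9, 23, 29, -41] -> [23, 29] -> [29, 23] -> [29, 23] -> [29, 23] -> [23, 29] -> 2
  [50, 15, -1, -35, -46, -6, -41, -25, 47] -> [50, 15, -1, 47] -> [50, 47, 15, -1] -> [50, 47, 15] -> [50, 47] -> [47, 50] -> 1
  [-9, -33, -27, -45] -> [] -> [] -> [] -> [] -> [] -> 0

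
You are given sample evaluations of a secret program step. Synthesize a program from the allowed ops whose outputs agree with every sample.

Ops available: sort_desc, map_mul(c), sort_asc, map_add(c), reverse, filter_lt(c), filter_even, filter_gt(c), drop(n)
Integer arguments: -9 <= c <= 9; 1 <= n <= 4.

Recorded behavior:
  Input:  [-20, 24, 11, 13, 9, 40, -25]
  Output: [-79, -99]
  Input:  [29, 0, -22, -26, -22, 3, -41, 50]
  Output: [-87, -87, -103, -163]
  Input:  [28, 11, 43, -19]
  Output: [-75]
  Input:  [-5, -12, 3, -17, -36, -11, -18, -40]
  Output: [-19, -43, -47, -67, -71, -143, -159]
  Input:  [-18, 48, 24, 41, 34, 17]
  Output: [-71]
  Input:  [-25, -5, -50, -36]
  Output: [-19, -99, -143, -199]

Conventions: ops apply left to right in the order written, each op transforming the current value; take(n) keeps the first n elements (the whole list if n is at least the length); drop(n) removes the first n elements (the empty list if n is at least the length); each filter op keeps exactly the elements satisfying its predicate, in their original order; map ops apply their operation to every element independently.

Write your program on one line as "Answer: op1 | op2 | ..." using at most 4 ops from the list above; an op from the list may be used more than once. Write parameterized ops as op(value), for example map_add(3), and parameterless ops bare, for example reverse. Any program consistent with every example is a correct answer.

map_mul(4) | sort_desc | filter_lt(-2) | map_add(1)

Check, running the answer program on each example:
  [-20, 24, 11, 13, 9, 40, -25] -> [-80, 96, 44, 52, 36, 160, -100] -> [160, 96, 52, 44, 36, -80, -100] -> [-80, -100] -> [-79, -99]
  [29, 0, -22, -26, -22, 3, -41, 50] -> [116, 0, -88, -104, -88, 12, -164, 200] -> [200, 116, 12, 0, -88, -88, -104, -164] -> [-88, -88, -104, -164] -> [-87, -87, -103, -163]
  [28, 11, 43, -19] -> [112, 44, 172, -76] -> [172, 112, 44, -76] -> [-76] -> [-75]
  [-5, -12, 3, -17, -36, -11, -18, -40] -> [-20, -48, 12, -68, -144, -44, -72, -160] -> [12, -20, -44, -48, -68, -72, -144, -160] -> [-20, -44, -48, -68, -72, -144, -160] -> [-19, -43, -47, -67, -71, -143, -159]
  [-18, 48, 24, 41, 34, 17] -> [-72, 192, 96, 164, 136, 68] -> [192, 164, 136, 96, 68, -72] -> [-72] -> [-71]
  [-25, -5, -50, -36] -> [-100, -20, -200, -144] -> [-20, -100, -144, -200] -> [-20, -100, -144, -200] -> [-19, -99, -143, -199]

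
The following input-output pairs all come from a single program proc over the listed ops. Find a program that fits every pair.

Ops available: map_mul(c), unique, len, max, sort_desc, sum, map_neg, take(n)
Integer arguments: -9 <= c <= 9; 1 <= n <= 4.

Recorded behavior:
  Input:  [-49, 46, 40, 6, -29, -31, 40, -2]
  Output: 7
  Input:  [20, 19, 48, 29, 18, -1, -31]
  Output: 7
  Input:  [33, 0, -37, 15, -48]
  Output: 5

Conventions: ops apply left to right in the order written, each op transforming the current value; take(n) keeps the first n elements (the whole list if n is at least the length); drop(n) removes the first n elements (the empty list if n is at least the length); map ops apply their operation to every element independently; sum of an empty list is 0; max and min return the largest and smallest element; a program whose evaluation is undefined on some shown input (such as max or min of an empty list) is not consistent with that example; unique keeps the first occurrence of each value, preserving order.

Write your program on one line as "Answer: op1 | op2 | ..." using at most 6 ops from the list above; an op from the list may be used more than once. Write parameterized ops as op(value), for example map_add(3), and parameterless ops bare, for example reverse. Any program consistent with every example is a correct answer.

unique | map_neg | map_mul(-2) | map_neg | map_mul(7) | len

Check, running the answer program on each example:
  [-49, 46, 40, 6, -29, -31, 40, -2] -> [-49, 46, 40, 6, -29, -31, -2] -> [49, -46, -40, -6, 29, 31, 2] -> [-98, 92, 80, 12, -58, -62, -4] -> [98, -92, -80, -12, 58, 62, 4] -> [686, -644, -560, -84, 406, 434, 28] -> 7
  [20, 19, 48, 29, 18, -1, -31] -> [20, 19, 48, 29, 18, -1, -31] -> [-20, -19, -48, -29, -18, 1, 31] -> [40, 38, 96, 58, 36, -2, -62] -> [-40, -38, -96, -58, -36, 2, 62] -> [-280, -266, -672, -406, -252, 14, 434] -> 7
  [33, 0, -37, 15, -48] -> [33, 0, -37, 15, -48] -> [-33, 0, 37, -15, 48] -> [66, 0, -74, 30, -96] -> [-66, 0, 74, -30, 96] -> [-462, 0, 518, -210, 672] -> 5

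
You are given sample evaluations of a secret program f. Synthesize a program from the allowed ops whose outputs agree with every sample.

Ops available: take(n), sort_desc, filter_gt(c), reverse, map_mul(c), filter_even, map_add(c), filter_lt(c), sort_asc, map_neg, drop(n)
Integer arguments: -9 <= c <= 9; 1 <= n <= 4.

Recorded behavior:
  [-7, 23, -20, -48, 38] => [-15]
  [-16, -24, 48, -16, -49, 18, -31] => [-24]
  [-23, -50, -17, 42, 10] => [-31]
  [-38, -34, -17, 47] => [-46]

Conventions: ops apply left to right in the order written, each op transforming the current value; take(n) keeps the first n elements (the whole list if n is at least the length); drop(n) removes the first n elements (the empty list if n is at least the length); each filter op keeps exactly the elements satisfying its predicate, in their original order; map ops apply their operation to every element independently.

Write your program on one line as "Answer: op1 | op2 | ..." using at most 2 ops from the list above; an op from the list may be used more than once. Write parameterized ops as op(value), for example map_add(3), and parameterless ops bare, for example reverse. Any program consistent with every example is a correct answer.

map_add(-8) | take(1)

Check, running the answer program on each example:
  [-7, 23, -20, -48, 38] -> [-15, 15, -28, -56, 30] -> [-15]
  [-16, -24, 48, -16, -49, 18, -31] -> [-24, -32, 40, -24, -57, 10, -39] -> [-24]
  [-23, -50, -17, 42, 10] -> [-31, -58, -25, 34, 2] -> [-31]
  [-38, -34, -17, 47] -> [-46, -42, -25, 39] -> [-46]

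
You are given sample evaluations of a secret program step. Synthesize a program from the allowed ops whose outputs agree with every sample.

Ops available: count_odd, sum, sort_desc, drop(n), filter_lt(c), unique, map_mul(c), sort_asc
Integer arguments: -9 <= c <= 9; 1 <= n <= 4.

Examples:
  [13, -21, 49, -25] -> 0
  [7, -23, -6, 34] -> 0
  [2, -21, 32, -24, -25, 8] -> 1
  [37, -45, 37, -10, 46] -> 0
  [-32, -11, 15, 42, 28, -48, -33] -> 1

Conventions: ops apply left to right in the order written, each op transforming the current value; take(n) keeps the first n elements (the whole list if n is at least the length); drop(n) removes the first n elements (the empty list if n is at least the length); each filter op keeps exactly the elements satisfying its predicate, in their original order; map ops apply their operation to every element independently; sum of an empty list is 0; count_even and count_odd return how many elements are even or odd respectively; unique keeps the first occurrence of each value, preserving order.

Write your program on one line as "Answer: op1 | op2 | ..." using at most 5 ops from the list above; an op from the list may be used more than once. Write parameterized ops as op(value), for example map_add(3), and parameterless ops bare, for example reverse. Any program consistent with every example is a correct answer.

sort_asc | filter_lt(-8) | drop(2) | count_odd

Check, running the answer program on each example:
  [13, -21, 49, -25] -> [-25, -21, 13, 49] -> [-25, -21] -> [] -> 0
  [7, -23, -6, 34] -> [-23, -6, 7, 34] -> [-23] -> [] -> 0
  [2, -21, 32, -24, -25, 8] -> [-25, -24, -21, 2, 8, 32] -> [-25, -24, -21] -> [-21] -> 1
  [37, -45, 37, -10, 46] -> [-45, -10, 37, 37, 46] -> [-45, -10] -> [] -> 0
  [-32, -11, 15, 42, 28, -48, -33] -> [-48, -33, -32, -11, 15, 28, 42] -> [-48, -33, -32, -11] -> [-32, -11] -> 1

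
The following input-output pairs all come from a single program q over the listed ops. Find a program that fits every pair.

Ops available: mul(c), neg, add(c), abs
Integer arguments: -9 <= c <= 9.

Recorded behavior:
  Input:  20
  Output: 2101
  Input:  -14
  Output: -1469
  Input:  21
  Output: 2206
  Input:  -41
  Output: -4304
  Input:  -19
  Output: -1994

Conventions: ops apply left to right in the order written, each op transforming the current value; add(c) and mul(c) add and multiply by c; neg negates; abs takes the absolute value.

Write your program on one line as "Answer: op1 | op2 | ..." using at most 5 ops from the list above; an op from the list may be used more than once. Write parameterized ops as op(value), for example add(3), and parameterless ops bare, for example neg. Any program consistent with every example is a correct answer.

mul(-5) | mul(3) | mul(-7) | add(1)

Check, running the answer program on each example:
  20 -> -100 -> -300 -> 2100 -> 2101
  -14 -> 70 -> 210 -> -1470 -> -1469
  21 -> -105 -> -315 -> 2205 -> 2206
  -41 -> 205 -> 615 -> -4305 -> -4304
  -19 -> 95 -> 285 -> -1995 -> -1994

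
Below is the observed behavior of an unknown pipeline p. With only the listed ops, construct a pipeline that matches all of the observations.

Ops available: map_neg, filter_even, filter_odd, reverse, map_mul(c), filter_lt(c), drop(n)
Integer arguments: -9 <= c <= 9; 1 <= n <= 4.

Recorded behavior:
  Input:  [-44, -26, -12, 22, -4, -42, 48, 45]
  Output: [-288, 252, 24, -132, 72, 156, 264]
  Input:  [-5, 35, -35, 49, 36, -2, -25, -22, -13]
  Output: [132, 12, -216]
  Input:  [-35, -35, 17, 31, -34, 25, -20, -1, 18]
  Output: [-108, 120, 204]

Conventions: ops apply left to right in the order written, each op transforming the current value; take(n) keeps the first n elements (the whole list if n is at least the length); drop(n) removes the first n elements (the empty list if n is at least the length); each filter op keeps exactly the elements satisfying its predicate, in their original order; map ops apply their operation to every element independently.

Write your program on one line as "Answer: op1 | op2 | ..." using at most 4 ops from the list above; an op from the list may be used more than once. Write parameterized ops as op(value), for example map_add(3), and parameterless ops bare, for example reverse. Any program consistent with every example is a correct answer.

filter_even | map_mul(6) | map_neg | reverse

Check, running the answer program on each example:
  [-44, -26, -12, 22, -4, -42, 48, 45] -> [-44, -26, -12, 22, -4, -42, 48] -> [-264, -156, -72, 132, -24, -252, 288] -> [264, 156, 72, -132, 24, 252, -288] -> [-288, 252, 24, -132, 72, 156, 264]
  [-5, 35, -35, 49, 36, -2, -25, -22, -13] -> [36, -2, -22] -> [216, -12, -132] -> [-216, 12, 132] -> [132, 12, -216]
  [-35, -35, 17, 31, -34, 25, -20, -1, 18] -> [-34, -20, 18] -> [-204, -120, 108] -> [204, 120, -108] -> [-108, 120, 204]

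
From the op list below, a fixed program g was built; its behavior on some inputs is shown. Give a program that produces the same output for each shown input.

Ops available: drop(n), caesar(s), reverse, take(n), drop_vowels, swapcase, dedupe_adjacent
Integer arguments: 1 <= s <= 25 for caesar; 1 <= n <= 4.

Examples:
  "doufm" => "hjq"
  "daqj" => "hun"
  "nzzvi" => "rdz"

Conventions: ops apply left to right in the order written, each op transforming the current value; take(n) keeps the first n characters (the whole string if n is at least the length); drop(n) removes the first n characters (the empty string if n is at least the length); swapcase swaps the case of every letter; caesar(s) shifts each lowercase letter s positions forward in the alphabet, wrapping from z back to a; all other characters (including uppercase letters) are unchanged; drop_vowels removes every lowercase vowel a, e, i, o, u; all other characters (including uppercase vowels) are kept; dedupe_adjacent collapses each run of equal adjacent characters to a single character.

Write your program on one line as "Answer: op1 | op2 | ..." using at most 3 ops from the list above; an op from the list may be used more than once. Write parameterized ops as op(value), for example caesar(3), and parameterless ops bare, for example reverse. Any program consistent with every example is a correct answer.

dedupe_adjacent | drop_vowels | caesar(4)

Check, running the answer program on each example:
  "doufm" -> "doufm" -> "dfm" -> "hjq"
  "daqj" -> "daqj" -> "dqj" -> "hun"
  "nzzvi" -> "nzvi" -> "nzv" -> "rdz"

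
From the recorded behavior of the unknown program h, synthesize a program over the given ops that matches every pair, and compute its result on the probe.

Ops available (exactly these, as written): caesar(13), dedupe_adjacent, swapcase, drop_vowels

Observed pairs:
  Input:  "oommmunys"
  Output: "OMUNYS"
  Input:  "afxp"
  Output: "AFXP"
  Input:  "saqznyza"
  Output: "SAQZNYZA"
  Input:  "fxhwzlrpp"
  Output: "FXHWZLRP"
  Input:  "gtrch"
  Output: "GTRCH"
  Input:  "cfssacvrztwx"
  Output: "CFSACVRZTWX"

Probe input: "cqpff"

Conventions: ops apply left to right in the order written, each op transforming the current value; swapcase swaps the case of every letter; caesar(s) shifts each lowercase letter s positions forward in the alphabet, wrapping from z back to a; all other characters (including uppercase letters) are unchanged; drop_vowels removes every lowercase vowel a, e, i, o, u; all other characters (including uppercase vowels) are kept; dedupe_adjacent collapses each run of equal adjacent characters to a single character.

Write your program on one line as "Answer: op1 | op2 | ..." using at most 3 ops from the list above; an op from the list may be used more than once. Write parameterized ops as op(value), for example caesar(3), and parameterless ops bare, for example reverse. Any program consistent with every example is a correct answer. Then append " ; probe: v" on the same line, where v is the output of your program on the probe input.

dedupe_adjacent | swapcase ; probe: "CQPF"

Check, running the answer program on each example:
  "oommmunys" -> "omunys" -> "OMUNYS"
  "afxp" -> "afxp" -> "AFXP"
  "saqznyza" -> "saqznyza" -> "SAQZNYZA"
  "fxhwzlrpp" -> "fxhwzlrp" -> "FXHWZLRP"
  "gtrch" -> "gtrch" -> "GTRCH"
  "cfssacvrztwx" -> "cfsacvrztwx" -> "CFSACVRZTWX"
  probe: "cqpff" -> "cqpf" -> "CQPF"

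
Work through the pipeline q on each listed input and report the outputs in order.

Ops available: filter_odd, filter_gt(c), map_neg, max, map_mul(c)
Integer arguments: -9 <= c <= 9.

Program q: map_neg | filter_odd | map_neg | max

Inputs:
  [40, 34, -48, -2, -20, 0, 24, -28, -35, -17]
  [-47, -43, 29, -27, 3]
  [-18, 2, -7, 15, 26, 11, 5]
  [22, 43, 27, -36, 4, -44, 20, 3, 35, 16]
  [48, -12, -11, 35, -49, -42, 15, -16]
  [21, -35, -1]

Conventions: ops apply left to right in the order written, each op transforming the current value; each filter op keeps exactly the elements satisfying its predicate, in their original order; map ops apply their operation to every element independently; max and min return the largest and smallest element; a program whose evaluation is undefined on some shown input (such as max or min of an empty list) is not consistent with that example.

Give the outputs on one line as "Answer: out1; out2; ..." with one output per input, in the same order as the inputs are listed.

-17; 29; 15; 43; 35; 21

Execution, op by op:
  [40, 34, -48, -2, -20, 0, 24, -28, -35, -17] -> [-40, -34, 48, 2, 20, 0, -24, 28, 35, 17] -> [35, 17] -> [-35, -17] -> -17
  [-47, -43, 29, -27, 3] -> [47, 43, -29, 27, -3] -> [47, 43, -29, 27, -3] -> [-47, -43, 29, -27, 3] -> 29
  [-18, 2, -7, 15, 26, 11, 5] -> [18, -2, 7, -15, -26, -11, -5] -> [7, -15, -11, -5] -> [-7, 15, 11, 5] -> 15
  [22, 43, 27, -36, 4, -44, 20, 3, 35, 16] -> [-22, -43, -27, 36, -4, 44, -20, -3, -35, -16] -> [-43, -27, -3, -35] -> [43, 27, 3, 35] -> 43
  [48, -12, -11, 35, -49, -42, 15, -16] -> [-48, 12, 11, -35, 49, 42, -15, 16] -> [11, -35, 49, -15] -> [-11, 35, -49, 15] -> 35
  [21, -35, -1] -> [-21, 35, 1] -> [-21, 35, 1] -> [21, -35, -1] -> 21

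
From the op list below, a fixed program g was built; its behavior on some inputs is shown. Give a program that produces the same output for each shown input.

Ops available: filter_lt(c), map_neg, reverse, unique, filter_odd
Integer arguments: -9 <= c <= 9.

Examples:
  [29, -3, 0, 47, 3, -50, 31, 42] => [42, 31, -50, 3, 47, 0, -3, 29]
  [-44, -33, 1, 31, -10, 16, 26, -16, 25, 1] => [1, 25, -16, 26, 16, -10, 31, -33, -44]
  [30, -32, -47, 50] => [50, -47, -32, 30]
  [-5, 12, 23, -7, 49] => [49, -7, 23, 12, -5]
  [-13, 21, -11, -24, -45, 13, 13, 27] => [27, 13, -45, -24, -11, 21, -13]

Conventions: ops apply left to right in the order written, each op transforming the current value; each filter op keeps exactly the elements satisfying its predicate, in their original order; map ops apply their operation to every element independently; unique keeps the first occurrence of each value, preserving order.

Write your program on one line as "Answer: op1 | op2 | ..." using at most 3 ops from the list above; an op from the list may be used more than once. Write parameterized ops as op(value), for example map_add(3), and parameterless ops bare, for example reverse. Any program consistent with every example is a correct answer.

reverse | unique

Check, running the answer program on each example:
  [29, -3, 0, 47, 3, -50, 31, 42] -> [42, 31, -50, 3, 47, 0, -3, 29] -> [42, 31, -50, 3, 47, 0, -3, 29]
  [-44, -33, 1, 31, -10, 16, 26, -16, 25, 1] -> [1, 25, -16, 26, 16, -10, 31, 1, -33, -44] -> [1, 25, -16, 26, 16, -10, 31, -33, -44]
  [30, -32, -47, 50] -> [50, -47, -32, 30] -> [50, -47, -32, 30]
  [-5, 12, 23, -7, 49] -> [49, -7, 23, 12, -5] -> [49, -7, 23, 12, -5]
  [-13, 21, -11, -24, -45, 13, 13, 27] -> [27, 13, 13, -45, -24, -11, 21, -13] -> [27, 13, -45, -24, -11, 21, -13]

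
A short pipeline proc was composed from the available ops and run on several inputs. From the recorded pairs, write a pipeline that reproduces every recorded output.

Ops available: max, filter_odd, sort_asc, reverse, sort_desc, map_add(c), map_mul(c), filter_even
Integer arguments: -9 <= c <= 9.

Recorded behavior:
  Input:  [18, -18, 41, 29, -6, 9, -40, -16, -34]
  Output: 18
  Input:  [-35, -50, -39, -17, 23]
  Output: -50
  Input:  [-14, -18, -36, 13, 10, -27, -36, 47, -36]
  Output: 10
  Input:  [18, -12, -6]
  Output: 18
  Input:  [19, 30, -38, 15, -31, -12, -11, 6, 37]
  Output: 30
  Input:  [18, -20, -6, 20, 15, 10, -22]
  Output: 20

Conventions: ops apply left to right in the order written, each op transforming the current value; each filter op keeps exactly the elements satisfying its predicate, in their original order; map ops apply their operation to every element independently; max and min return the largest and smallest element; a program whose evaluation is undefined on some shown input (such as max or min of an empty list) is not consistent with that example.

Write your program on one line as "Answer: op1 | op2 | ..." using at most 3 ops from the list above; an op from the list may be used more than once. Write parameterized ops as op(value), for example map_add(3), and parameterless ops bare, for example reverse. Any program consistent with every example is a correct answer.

filter_even | max

Check, running the answer program on each example:
  [18, -18, 41, 29, -6, 9, -40, -16, -34] -> [18, -18, -6, -40, -16, -34] -> 18
  [-35, -50, -39, -17, 23] -> [-50] -> -50
  [-14, -18, -36, 13, 10, -27, -36, 47, -36] -> [-14, -18, -36, 10, -36, -36] -> 10
  [18, -12, -6] -> [18, -12, -6] -> 18
  [19, 30, -38, 15, -31, -12, -11, 6, 37] -> [30, -38, -12, 6] -> 30
  [18, -20, -6, 20, 15, 10, -22] -> [18, -20, -6, 20, 10, -22] -> 20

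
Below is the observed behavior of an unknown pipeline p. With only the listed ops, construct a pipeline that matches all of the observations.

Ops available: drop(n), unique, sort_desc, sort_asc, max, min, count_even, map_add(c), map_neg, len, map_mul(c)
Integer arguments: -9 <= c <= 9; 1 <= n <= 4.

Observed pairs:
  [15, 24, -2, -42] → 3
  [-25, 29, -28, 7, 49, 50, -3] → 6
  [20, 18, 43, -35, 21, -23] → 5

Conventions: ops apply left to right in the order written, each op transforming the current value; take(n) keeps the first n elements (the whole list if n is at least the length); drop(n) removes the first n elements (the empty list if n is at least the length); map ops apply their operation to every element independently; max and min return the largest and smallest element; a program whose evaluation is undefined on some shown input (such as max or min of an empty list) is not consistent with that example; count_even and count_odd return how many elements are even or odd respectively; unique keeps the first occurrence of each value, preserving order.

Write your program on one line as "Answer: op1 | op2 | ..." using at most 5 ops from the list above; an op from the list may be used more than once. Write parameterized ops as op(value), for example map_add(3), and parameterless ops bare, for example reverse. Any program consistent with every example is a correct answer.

drop(1) | map_neg | sort_desc | len

Check, running the answer program on each example:
  [15, 24, -2, -42] -> [24, -2, -42] -> [-24, 2, 42] -> [42, 2, -24] -> 3
  [-25, 29, -28, 7, 49, 50, -3] -> [29, -28, 7, 49, 50, -3] -> [-29, 28, -7, -49, -50, 3] -> [28, 3, -7, -29, -49, -50] -> 6
  [20, 18, 43, -35, 21, -23] -> [18, 43, -35, 21, -23] -> [-18, -43, 35, -21, 23] -> [35, 23, -18, -21, -43] -> 5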